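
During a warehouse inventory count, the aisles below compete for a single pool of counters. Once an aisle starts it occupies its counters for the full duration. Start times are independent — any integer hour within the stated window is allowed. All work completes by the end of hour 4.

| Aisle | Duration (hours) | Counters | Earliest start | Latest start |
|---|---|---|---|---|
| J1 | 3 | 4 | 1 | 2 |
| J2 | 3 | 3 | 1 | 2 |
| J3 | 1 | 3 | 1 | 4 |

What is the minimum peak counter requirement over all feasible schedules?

7

Early-start (J1@1, J2@1, J3@1) gives peak 10: h1:10  h2:7  h3:7  h4:0.
Shift J3→4.
Schedule J1@1, J2@1, J3@4: h1:7  h2:7  h3:7  h4:3 — peak 7.
No arrangement of the 16 feasible schedules does better.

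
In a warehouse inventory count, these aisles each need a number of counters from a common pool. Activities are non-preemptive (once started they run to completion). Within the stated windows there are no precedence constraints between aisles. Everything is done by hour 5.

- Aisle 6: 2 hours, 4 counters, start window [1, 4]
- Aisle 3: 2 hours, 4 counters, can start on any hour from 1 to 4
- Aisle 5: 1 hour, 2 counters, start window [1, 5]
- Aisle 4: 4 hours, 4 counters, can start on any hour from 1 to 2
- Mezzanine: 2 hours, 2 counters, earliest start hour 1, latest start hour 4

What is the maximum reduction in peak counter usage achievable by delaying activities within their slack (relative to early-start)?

6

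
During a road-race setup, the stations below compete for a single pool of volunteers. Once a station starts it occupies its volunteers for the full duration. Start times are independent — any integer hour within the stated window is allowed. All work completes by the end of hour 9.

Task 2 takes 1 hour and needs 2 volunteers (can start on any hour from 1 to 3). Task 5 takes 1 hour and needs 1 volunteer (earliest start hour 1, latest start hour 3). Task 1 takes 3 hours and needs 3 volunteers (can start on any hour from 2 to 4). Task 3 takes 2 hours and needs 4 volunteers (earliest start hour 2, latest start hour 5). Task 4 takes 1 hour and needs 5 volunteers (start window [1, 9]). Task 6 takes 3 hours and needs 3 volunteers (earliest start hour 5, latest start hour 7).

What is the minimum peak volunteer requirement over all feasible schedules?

5

Early-start (Task 2@1, Task 5@1, Task 1@2, Task 3@2, Task 4@1, Task 6@5) gives peak 8: h1:8  h2:7  h3:7  h4:3  h5:3  h6:3  h7:3  h8:0  h9:0.
Shift Task 2→2, Task 5→3, Task 3→5, Task 6→7.
Schedule Task 2@2, Task 5@3, Task 1@2, Task 3@5, Task 4@1, Task 6@7: h1:5  h2:5  h3:4  h4:3  h5:4  h6:4  h7:3  h8:3  h9:3 — peak 5.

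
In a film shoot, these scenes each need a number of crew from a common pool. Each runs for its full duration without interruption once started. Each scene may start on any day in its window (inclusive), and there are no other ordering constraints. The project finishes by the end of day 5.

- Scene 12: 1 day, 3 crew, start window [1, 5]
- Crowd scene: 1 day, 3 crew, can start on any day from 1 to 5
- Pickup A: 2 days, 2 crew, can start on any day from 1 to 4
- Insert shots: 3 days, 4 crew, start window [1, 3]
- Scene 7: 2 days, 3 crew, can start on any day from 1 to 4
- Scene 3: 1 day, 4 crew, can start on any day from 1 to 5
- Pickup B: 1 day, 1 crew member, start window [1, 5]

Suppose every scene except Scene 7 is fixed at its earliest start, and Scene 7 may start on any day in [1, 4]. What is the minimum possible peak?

17

Scene 7@1: d1:20  d2:9  d3:4  d4:0  d5:0 → peak 20
Scene 7@2: d1:17  d2:9  d3:7  d4:0  d5:0 → peak 17
Scene 7@3: d1:17  d2:6  d3:7  d4:3  d5:0 → peak 17
Scene 7@4: d1:17  d2:6  d3:4  d4:3  d5:3 → peak 17
Best is Scene 7@2, peak 17.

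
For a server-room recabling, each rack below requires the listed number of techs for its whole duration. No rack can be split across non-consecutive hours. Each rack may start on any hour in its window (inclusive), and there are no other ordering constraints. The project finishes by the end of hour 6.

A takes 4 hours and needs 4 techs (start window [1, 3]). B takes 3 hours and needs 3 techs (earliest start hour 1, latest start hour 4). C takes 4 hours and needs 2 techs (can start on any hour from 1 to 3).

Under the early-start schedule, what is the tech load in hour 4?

6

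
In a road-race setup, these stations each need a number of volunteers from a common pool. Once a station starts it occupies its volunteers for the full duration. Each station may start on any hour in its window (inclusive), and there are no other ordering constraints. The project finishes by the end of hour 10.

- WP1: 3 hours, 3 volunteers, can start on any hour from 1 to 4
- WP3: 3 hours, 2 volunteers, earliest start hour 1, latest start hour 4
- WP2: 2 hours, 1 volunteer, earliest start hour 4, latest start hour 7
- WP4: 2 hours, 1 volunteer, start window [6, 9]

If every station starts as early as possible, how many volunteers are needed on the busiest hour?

5

Early-start schedule: WP1@1, WP3@1, WP2@4, WP4@6.
Load per hour: hour 1: 5, hour 2: 5, hour 3: 5, hour 4: 1, hour 5: 1, hour 6: 1, hour 7: 1, hour 8: 0, hour 9: 0, hour 10: 0.
Peak is 5.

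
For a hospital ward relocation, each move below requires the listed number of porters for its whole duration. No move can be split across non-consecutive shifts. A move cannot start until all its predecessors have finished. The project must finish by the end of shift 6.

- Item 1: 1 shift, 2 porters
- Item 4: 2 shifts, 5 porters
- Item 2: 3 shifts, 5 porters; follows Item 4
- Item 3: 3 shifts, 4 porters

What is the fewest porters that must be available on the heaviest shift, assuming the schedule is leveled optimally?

9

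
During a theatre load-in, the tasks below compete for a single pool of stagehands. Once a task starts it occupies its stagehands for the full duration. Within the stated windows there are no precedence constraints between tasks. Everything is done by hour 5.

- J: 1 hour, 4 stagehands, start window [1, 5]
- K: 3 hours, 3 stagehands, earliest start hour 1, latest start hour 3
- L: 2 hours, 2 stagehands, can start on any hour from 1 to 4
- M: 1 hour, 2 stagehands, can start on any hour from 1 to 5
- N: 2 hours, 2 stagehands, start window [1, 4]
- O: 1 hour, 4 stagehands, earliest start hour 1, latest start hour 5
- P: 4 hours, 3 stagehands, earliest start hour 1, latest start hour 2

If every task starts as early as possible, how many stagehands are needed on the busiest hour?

20

Early-start schedule: J@1, K@1, L@1, M@1, N@1, O@1, P@1.
Load per hour: hour 1: 20, hour 2: 10, hour 3: 6, hour 4: 3, hour 5: 0.
Peak is 20.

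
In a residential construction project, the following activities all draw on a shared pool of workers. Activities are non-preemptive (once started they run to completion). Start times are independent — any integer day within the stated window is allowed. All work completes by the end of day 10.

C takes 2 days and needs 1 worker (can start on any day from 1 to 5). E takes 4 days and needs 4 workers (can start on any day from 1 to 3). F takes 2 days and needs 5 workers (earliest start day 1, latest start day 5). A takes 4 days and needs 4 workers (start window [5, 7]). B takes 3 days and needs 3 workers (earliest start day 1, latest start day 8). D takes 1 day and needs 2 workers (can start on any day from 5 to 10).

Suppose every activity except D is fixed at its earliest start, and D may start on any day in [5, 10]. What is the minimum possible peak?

13

D@5: d1:13  d2:13  d3:7  d4:4  d5:6  d6:4  d7:4  d8:4  d9:0  d10:0 → peak 13
D@6: d1:13  d2:13  d3:7  d4:4  d5:4  d6:6  d7:4  d8:4  d9:0  d10:0 → peak 13
D@7: d1:13  d2:13  d3:7  d4:4  d5:4  d6:4  d7:6  d8:4  d9:0  d10:0 → peak 13
D@8: d1:13  d2:13  d3:7  d4:4  d5:4  d6:4  d7:4  d8:6  d9:0  d10:0 → peak 13
D@9: d1:13  d2:13  d3:7  d4:4  d5:4  d6:4  d7:4  d8:4  d9:2  d10:0 → peak 13
D@10: d1:13  d2:13  d3:7  d4:4  d5:4  d6:4  d7:4  d8:4  d9:0  d10:2 → peak 13
Best is D@5, peak 13.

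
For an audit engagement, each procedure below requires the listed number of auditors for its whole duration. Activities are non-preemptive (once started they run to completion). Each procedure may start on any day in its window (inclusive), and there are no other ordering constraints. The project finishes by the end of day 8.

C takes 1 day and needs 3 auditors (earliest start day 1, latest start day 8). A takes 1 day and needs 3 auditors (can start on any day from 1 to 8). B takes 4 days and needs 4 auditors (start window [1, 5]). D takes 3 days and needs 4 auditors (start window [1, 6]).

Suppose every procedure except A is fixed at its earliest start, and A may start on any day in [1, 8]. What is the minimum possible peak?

A@1: d1:14  d2:8  d3:8  d4:4  d5:0  d6:0  d7:0  d8:0 → peak 14
A@2: d1:11  d2:11  d3:8  d4:4  d5:0  d6:0  d7:0  d8:0 → peak 11
A@3: d1:11  d2:8  d3:11  d4:4  d5:0  d6:0  d7:0  d8:0 → peak 11
A@4: d1:11  d2:8  d3:8  d4:7  d5:0  d6:0  d7:0  d8:0 → peak 11
A@5: d1:11  d2:8  d3:8  d4:4  d5:3  d6:0  d7:0  d8:0 → peak 11
A@6: d1:11  d2:8  d3:8  d4:4  d5:0  d6:3  d7:0  d8:0 → peak 11
A@7: d1:11  d2:8  d3:8  d4:4  d5:0  d6:0  d7:3  d8:0 → peak 11
A@8: d1:11  d2:8  d3:8  d4:4  d5:0  d6:0  d7:0  d8:3 → peak 11
Best is A@2, peak 11.

11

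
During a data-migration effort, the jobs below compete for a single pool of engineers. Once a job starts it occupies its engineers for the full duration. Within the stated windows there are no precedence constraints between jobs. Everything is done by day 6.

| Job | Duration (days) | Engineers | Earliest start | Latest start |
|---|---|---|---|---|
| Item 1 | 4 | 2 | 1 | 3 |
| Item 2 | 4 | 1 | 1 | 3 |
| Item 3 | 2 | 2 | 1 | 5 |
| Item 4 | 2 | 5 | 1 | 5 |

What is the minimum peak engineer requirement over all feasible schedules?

5

Early-start (Item 1@1, Item 2@1, Item 3@1, Item 4@1) gives peak 10: d1:10  d2:10  d3:3  d4:3  d5:0  d6:0.
Shift Item 4→5.
Schedule Item 1@1, Item 2@1, Item 3@1, Item 4@5: d1:5  d2:5  d3:3  d4:3  d5:5  d6:5 — peak 5.
Total engineer-days = 26 over 6 days ⇒ peak ≥ ⌈26/6⌉ = 5, so 5 is optimal.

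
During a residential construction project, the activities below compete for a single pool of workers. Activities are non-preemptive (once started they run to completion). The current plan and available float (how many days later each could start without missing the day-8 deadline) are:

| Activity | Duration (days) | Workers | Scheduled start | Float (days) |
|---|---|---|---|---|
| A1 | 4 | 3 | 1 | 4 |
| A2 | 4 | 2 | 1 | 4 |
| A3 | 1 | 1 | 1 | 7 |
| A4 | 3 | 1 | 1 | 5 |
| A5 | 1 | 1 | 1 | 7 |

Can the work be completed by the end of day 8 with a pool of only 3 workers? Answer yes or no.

no

Total worker-days = 25; over 8 days the average is 25/8 > 3, so some day must exceed 3.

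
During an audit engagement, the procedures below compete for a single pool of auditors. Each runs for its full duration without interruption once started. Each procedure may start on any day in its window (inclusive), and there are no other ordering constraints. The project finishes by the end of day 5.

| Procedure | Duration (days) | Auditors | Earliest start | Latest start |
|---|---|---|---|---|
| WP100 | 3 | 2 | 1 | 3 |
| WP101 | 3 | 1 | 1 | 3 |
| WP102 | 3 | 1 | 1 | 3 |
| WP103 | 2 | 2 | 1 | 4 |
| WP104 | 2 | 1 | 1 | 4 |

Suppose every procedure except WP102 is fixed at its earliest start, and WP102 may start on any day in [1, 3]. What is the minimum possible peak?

6

WP102@1: d1:7  d2:7  d3:4  d4:0  d5:0 → peak 7
WP102@2: d1:6  d2:7  d3:4  d4:1  d5:0 → peak 7
WP102@3: d1:6  d2:6  d3:4  d4:1  d5:1 → peak 6
Best is WP102@3, peak 6.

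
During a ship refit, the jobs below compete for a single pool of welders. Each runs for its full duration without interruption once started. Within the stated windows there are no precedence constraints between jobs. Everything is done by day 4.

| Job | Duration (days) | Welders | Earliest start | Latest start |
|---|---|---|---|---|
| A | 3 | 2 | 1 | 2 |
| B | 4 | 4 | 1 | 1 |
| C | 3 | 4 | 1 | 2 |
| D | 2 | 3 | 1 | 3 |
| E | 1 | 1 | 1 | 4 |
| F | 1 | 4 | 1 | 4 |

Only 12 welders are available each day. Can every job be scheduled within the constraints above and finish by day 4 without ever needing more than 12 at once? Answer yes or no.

no

The minimum achievable peak is 13; 12 < 13, so no feasible schedule stays within the cap.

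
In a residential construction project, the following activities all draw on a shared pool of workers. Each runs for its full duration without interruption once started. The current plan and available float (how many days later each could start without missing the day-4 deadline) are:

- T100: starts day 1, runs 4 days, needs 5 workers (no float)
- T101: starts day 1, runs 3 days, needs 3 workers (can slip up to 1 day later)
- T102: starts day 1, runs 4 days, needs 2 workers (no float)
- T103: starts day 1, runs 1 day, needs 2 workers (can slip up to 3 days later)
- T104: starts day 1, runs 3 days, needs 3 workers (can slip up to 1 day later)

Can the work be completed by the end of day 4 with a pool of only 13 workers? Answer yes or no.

Schedule T100@1, T101@1, T102@1, T103@1, T104@2: d1:12  d2:13  d3:13  d4:10 — peak 13 ≤ 13.

yes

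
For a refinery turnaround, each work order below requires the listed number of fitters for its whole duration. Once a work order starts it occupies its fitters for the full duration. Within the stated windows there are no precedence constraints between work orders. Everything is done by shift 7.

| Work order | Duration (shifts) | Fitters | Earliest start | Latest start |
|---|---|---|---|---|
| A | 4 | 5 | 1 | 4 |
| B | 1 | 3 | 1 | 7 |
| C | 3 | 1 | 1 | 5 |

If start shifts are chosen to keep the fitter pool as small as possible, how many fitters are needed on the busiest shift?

Early-start (A@1, B@1, C@1) gives peak 9: s1:9  s2:6  s3:6  s4:5  s5:0  s6:0  s7:0.
Shift B→5, C→5.
Schedule A@1, B@5, C@5: s1:5  s2:5  s3:5  s4:5  s5:4  s6:1  s7:1 — peak 5.

5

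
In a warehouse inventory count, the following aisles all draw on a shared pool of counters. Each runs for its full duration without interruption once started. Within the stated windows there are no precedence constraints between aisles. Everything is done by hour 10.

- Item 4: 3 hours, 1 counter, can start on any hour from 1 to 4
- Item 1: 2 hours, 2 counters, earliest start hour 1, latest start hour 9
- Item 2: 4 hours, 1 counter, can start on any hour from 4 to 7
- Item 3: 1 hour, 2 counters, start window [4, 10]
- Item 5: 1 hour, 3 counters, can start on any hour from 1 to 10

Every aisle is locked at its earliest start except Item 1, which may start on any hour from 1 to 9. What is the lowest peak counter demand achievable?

4

Item 1@1: h1:6  h2:3  h3:1  h4:3  h5:1  h6:1  h7:1  h8:0  h9:0  h10:0 → peak 6
Item 1@2: h1:4  h2:3  h3:3  h4:3  h5:1  h6:1  h7:1  h8:0  h9:0  h10:0 → peak 4
Item 1@3: h1:4  h2:1  h3:3  h4:5  h5:1  h6:1  h7:1  h8:0  h9:0  h10:0 → peak 5
Item 1@4: h1:4  h2:1  h3:1  h4:5  h5:3  h6:1  h7:1  h8:0  h9:0  h10:0 → peak 5
Item 1@5: h1:4  h2:1  h3:1  h4:3  h5:3  h6:3  h7:1  h8:0  h9:0  h10:0 → peak 4
Item 1@6: h1:4  h2:1  h3:1  h4:3  h5:1  h6:3  h7:3  h8:0  h9:0  h10:0 → peak 4
Item 1@7: h1:4  h2:1  h3:1  h4:3  h5:1  h6:1  h7:3  h8:2  h9:0  h10:0 → peak 4
Item 1@8: h1:4  h2:1  h3:1  h4:3  h5:1  h6:1  h7:1  h8:2  h9:2  h10:0 → peak 4
Item 1@9: h1:4  h2:1  h3:1  h4:3  h5:1  h6:1  h7:1  h8:0  h9:2  h10:2 → peak 4
Best is Item 1@2, peak 4.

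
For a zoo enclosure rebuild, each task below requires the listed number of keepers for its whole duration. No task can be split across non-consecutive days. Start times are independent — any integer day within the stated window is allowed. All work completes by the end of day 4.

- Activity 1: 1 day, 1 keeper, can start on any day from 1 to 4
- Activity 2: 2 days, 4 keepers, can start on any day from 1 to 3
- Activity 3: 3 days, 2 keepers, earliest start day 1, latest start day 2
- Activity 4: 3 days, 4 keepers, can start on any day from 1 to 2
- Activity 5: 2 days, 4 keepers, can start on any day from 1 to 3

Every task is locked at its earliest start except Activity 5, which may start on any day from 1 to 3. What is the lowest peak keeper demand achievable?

11

Activity 5@1: d1:15  d2:14  d3:6  d4:0 → peak 15
Activity 5@2: d1:11  d2:14  d3:10  d4:0 → peak 14
Activity 5@3: d1:11  d2:10  d3:10  d4:4 → peak 11
Best is Activity 5@3, peak 11.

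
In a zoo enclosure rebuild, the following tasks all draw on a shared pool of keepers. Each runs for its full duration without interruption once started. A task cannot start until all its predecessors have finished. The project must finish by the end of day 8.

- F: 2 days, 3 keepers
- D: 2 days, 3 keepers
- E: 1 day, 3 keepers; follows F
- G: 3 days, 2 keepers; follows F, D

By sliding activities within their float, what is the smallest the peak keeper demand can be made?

Early-start (F@1, D@1, E@3, G@3) gives peak 6: d1:6  d2:6  d3:5  d4:2  d5:2  d6:0  d7:0  d8:0.
Shift D→3, E→5, G→6.
Schedule F@1, D@3, E@5, G@6: d1:3  d2:3  d3:3  d4:3  d5:3  d6:2  d7:2  d8:2 — peak 3.
Total keeper-days = 21 over 8 days ⇒ peak ≥ ⌈21/8⌉ = 3, so 3 is optimal.

3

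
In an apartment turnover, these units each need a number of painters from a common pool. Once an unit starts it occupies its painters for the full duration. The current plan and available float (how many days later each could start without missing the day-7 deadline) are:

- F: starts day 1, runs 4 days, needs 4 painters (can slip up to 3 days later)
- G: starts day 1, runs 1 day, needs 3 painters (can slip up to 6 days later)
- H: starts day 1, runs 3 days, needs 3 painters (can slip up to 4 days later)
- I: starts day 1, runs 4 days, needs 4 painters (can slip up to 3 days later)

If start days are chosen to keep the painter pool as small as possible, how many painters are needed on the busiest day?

Early-start (F@1, G@1, H@1, I@1) gives peak 14: d1:14  d2:11  d3:11  d4:8  d5:0  d6:0  d7:0.
Shift H→5, I→2.
Schedule F@1, G@1, H@5, I@2: d1:7  d2:8  d3:8  d4:8  d5:7  d6:3  d7:3 — peak 8.

8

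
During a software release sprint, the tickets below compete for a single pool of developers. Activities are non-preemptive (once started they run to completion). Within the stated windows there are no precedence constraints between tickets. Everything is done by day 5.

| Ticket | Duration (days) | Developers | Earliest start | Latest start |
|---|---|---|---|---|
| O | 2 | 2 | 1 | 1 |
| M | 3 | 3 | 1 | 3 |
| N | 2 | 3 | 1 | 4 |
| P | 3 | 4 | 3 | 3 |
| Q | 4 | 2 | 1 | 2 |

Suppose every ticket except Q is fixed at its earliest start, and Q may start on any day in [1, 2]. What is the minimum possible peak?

10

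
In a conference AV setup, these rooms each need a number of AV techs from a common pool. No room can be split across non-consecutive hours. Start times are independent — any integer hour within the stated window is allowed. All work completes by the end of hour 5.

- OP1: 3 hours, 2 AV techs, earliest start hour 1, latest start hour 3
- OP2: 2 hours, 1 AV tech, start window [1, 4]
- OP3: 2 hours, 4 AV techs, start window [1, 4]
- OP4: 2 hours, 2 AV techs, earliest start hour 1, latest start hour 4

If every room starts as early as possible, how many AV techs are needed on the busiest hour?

Early-start schedule: OP1@1, OP2@1, OP3@1, OP4@1.
Load per hour: hour 1: 9, hour 2: 9, hour 3: 2, hour 4: 0, hour 5: 0.
Peak is 9.

9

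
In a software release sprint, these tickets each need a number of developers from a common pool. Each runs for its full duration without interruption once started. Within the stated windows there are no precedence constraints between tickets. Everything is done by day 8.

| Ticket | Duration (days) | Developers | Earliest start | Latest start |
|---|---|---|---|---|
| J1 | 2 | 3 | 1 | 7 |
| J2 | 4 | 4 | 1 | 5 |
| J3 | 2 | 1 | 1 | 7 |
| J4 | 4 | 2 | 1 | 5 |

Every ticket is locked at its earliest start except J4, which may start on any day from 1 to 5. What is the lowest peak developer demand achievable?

J4@1: d1:10  d2:10  d3:6  d4:6  d5:0  d6:0  d7:0  d8:0 → peak 10
J4@2: d1:8  d2:10  d3:6  d4:6  d5:2  d6:0  d7:0  d8:0 → peak 10
J4@3: d1:8  d2:8  d3:6  d4:6  d5:2  d6:2  d7:0  d8:0 → peak 8
J4@4: d1:8  d2:8  d3:4  d4:6  d5:2  d6:2  d7:2  d8:0 → peak 8
J4@5: d1:8  d2:8  d3:4  d4:4  d5:2  d6:2  d7:2  d8:2 → peak 8
Best is J4@3, peak 8.

8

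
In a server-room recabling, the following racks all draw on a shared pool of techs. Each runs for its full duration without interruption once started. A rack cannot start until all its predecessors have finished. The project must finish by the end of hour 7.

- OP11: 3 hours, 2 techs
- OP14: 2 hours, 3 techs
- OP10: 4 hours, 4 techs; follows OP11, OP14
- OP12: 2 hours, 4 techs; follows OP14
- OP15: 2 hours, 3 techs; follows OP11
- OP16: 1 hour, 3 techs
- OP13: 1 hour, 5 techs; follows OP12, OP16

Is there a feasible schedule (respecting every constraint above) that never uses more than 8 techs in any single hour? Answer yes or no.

The minimum achievable peak is 9; 8 < 9, so no feasible schedule stays within the cap.

no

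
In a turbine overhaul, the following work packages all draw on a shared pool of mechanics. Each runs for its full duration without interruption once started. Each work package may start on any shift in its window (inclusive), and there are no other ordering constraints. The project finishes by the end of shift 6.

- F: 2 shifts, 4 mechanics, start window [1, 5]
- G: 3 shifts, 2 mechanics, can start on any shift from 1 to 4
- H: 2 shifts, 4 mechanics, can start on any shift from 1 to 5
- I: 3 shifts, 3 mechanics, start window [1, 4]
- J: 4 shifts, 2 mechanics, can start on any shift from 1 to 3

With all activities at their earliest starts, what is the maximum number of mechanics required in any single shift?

15

Early-start schedule: F@1, G@1, H@1, I@1, J@1.
Load per shift: shift 1: 15, shift 2: 15, shift 3: 7, shift 4: 2, shift 5: 0, shift 6: 0.
Peak is 15.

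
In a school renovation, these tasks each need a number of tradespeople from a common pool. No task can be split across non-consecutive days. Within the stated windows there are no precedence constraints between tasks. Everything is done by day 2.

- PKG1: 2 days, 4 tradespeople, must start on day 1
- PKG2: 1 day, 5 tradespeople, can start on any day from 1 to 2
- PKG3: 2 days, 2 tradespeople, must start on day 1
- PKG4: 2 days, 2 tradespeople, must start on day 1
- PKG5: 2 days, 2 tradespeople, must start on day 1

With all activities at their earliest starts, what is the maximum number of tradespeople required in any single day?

15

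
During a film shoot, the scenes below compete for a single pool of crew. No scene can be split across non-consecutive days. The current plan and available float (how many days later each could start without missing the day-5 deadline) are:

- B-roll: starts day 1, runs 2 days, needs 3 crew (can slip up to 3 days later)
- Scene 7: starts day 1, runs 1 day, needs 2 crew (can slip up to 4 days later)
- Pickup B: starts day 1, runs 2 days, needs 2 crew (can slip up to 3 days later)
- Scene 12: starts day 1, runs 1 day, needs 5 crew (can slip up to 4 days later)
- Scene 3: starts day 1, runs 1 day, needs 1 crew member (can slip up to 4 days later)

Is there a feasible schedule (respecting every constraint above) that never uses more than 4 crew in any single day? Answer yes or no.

no

The minimum achievable peak is 5; 4 < 5, so no feasible schedule stays within the cap.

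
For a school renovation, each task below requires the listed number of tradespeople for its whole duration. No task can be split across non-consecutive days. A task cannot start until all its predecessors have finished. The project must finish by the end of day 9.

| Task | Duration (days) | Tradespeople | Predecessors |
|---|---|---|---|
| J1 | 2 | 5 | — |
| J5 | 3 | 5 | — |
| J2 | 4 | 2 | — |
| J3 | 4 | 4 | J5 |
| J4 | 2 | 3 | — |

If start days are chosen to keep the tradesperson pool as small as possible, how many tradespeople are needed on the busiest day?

Early-start (J1@1, J5@1, J2@1, J3@4, J4@1) gives peak 15: d1:15  d2:15  d3:7  d4:6  d5:4  d6:4  d7:4  d8:0  d9:0.
Shift J5→3, J3→6, J4→6.
Schedule J1@1, J5@3, J2@1, J3@6, J4@6: d1:7  d2:7  d3:7  d4:7  d5:5  d6:7  d7:7  d8:4  d9:4 — peak 7.
Total tradesperson-days = 55 over 9 days ⇒ peak ≥ ⌈55/9⌉ = 7, so 7 is optimal.

7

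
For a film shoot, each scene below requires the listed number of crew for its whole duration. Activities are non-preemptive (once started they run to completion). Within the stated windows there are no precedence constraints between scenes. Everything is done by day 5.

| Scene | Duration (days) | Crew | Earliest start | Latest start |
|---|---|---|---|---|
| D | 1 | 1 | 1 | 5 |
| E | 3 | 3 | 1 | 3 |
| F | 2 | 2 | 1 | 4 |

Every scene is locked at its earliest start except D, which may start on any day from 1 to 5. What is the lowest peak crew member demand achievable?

5

D@1: d1:6  d2:5  d3:3  d4:0  d5:0 → peak 6
D@2: d1:5  d2:6  d3:3  d4:0  d5:0 → peak 6
D@3: d1:5  d2:5  d3:4  d4:0  d5:0 → peak 5
D@4: d1:5  d2:5  d3:3  d4:1  d5:0 → peak 5
D@5: d1:5  d2:5  d3:3  d4:0  d5:1 → peak 5
Best is D@3, peak 5.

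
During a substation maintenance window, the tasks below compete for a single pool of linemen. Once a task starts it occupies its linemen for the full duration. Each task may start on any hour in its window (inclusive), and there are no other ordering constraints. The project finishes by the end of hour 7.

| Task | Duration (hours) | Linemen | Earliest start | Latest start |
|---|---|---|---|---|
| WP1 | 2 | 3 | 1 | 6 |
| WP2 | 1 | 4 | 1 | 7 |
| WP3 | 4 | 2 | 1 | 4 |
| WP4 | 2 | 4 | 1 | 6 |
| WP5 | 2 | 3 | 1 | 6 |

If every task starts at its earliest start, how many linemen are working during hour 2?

At early start, hour 2 has: WP1, WP3, WP4, WP5.
Demand: 3 + 2 + 4 + 3 = 12.

12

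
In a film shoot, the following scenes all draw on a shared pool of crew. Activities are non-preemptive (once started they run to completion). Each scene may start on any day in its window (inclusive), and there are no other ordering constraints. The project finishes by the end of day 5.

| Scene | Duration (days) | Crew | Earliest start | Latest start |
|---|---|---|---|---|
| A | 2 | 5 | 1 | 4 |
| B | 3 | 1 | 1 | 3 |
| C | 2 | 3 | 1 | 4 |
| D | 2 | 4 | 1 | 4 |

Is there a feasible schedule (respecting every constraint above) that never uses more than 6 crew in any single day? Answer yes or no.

The minimum achievable peak is 7; 6 < 7, so no feasible schedule stays within the cap.

no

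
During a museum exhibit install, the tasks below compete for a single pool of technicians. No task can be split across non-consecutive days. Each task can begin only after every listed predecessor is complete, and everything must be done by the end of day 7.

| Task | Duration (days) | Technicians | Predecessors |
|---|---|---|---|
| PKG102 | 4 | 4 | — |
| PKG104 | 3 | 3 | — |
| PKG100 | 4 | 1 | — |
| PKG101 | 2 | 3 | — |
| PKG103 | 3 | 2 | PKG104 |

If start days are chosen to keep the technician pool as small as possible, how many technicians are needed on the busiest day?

Early-start (PKG102@1, PKG104@1, PKG100@1, PKG101@1, PKG103@4) gives peak 11: d1:11  d2:11  d3:8  d4:7  d5:2  d6:2  d7:0.
Shift PKG100→4, PKG101→5.
Schedule PKG102@1, PKG104@1, PKG100@4, PKG101@5, PKG103@4: d1:7  d2:7  d3:7  d4:7  d5:6  d6:6  d7:1 — peak 7.

7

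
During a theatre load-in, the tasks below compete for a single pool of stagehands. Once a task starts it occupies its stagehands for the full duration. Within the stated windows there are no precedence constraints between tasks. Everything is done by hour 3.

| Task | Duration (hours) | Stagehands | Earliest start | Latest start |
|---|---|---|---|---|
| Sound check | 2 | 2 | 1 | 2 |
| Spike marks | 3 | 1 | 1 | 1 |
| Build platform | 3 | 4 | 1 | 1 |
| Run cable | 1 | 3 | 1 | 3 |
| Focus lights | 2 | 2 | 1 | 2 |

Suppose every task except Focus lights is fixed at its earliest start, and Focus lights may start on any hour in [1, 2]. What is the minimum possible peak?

10

Focus lights@1: h1:12  h2:9  h3:5 → peak 12
Focus lights@2: h1:10  h2:9  h3:7 → peak 10
Best is Focus lights@2, peak 10.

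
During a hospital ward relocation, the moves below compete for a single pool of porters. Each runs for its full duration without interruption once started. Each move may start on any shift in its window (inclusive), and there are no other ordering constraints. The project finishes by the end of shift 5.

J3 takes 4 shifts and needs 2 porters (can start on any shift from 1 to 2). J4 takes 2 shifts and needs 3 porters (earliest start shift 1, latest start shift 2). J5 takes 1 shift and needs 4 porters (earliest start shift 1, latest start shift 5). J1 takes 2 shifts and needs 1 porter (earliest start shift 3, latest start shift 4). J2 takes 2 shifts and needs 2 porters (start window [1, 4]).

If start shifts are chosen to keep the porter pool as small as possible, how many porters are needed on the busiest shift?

Early-start (J3@1, J4@1, J5@1, J1@3, J2@1) gives peak 11: s1:11  s2:7  s3:3  s4:3  s5:0.
Shift J5→5, J2→3.
Schedule J3@1, J4@1, J5@5, J1@3, J2@3: s1:5  s2:5  s3:5  s4:5  s5:4 — peak 5.
Total porter-shifts = 24 over 5 shifts ⇒ peak ≥ ⌈24/5⌉ = 5, so 5 is optimal.

5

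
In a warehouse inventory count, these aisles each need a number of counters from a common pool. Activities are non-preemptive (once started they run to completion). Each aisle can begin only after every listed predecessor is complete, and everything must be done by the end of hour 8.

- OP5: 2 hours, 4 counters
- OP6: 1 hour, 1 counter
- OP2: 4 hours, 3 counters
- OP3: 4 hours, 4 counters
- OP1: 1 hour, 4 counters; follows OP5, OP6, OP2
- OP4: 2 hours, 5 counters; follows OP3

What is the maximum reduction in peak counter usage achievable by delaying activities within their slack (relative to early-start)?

4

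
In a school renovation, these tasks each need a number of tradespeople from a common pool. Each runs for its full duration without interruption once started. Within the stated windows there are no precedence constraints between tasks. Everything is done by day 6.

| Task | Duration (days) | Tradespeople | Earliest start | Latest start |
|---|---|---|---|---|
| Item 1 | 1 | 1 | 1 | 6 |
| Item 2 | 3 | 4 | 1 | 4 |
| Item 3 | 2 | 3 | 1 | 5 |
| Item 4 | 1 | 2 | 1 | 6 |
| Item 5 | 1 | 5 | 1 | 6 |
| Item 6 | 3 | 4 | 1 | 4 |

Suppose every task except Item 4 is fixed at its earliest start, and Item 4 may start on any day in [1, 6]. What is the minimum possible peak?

17

Item 4@1: d1:19  d2:11  d3:8  d4:0  d5:0  d6:0 → peak 19
Item 4@2: d1:17  d2:13  d3:8  d4:0  d5:0  d6:0 → peak 17
Item 4@3: d1:17  d2:11  d3:10  d4:0  d5:0  d6:0 → peak 17
Item 4@4: d1:17  d2:11  d3:8  d4:2  d5:0  d6:0 → peak 17
Item 4@5: d1:17  d2:11  d3:8  d4:0  d5:2  d6:0 → peak 17
Item 4@6: d1:17  d2:11  d3:8  d4:0  d5:0  d6:2 → peak 17
Best is Item 4@2, peak 17.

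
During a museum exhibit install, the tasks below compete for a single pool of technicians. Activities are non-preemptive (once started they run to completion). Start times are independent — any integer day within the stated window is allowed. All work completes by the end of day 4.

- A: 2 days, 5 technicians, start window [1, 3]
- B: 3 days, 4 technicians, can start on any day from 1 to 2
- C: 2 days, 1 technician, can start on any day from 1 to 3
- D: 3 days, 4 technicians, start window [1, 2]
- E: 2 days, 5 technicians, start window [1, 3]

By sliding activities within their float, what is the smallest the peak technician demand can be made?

14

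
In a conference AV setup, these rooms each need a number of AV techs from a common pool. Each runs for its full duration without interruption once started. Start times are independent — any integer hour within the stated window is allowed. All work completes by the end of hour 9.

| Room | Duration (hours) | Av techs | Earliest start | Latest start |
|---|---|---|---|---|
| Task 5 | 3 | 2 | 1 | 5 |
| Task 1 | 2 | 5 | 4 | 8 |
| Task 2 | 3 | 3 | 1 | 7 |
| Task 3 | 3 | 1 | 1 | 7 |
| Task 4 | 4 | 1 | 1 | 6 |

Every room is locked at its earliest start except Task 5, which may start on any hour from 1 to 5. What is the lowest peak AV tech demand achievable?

Task 5@1: h1:7  h2:7  h3:7  h4:6  h5:5  h6:0  h7:0  h8:0  h9:0 → peak 7
Task 5@2: h1:5  h2:7  h3:7  h4:8  h5:5  h6:0  h7:0  h8:0  h9:0 → peak 8
Task 5@3: h1:5  h2:5  h3:7  h4:8  h5:7  h6:0  h7:0  h8:0  h9:0 → peak 8
Task 5@4: h1:5  h2:5  h3:5  h4:8  h5:7  h6:2  h7:0  h8:0  h9:0 → peak 8
Task 5@5: h1:5  h2:5  h3:5  h4:6  h5:7  h6:2  h7:2  h8:0  h9:0 → peak 7
Best is Task 5@1, peak 7.

7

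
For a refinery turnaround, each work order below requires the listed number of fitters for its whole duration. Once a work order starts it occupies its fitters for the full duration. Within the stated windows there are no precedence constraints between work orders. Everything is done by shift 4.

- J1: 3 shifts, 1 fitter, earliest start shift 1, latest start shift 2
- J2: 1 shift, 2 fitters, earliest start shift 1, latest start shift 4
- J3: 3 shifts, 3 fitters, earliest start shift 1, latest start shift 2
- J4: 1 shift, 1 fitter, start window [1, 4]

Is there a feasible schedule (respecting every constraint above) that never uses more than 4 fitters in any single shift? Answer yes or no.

yes

Schedule J1@1, J2@1, J3@2, J4@1: s1:4  s2:4  s3:4  s4:3 — peak 4 ≤ 4.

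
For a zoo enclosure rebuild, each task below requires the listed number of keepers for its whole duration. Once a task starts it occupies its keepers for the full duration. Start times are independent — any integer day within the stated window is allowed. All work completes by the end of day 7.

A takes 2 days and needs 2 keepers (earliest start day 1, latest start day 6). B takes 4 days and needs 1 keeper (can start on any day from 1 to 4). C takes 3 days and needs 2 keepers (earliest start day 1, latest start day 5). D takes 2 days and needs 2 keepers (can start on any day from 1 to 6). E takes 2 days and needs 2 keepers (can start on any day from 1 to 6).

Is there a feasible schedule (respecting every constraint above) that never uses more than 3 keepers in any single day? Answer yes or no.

no

Total keeper-days = 22; over 7 days the average is 22/7 > 3, so some day must exceed 3.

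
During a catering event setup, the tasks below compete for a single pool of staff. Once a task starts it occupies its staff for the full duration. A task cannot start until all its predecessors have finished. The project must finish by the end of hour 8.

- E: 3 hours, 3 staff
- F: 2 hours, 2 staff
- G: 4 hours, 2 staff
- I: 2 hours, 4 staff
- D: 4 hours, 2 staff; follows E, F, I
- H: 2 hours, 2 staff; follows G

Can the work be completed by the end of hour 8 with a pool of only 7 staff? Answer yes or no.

Schedule E@1, F@3, G@3, I@1, D@5, H@7: h1:7  h2:7  h3:7  h4:4  h5:4  h6:4  h7:4  h8:4 — peak 7 ≤ 7.

yes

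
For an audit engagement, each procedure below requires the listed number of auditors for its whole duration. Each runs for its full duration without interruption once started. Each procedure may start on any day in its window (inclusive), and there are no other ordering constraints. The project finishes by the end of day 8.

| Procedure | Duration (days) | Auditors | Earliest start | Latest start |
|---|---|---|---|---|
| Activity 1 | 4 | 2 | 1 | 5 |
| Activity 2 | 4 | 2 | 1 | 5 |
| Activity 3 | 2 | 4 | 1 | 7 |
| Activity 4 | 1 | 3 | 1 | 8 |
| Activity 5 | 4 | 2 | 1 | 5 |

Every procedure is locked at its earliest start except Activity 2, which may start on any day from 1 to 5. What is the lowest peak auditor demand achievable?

11

Activity 2@1: d1:13  d2:10  d3:6  d4:6  d5:0  d6:0  d7:0  d8:0 → peak 13
Activity 2@2: d1:11  d2:10  d3:6  d4:6  d5:2  d6:0  d7:0  d8:0 → peak 11
Activity 2@3: d1:11  d2:8  d3:6  d4:6  d5:2  d6:2  d7:0  d8:0 → peak 11
Activity 2@4: d1:11  d2:8  d3:4  d4:6  d5:2  d6:2  d7:2  d8:0 → peak 11
Activity 2@5: d1:11  d2:8  d3:4  d4:4  d5:2  d6:2  d7:2  d8:2 → peak 11
Best is Activity 2@2, peak 11.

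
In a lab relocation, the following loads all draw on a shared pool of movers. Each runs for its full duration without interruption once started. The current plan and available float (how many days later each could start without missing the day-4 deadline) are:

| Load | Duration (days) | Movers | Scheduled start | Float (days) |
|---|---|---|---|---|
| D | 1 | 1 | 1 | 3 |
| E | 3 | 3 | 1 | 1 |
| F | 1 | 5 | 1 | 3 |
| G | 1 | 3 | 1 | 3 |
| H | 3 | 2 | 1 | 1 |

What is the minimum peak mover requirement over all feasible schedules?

Early-start (D@1, E@1, F@1, G@1, H@1) gives peak 14: d1:14  d2:5  d3:5  d4:0.
Shift F→4, H→2.
Schedule D@1, E@1, F@4, G@1, H@2: d1:7  d2:5  d3:5  d4:7 — peak 7.

7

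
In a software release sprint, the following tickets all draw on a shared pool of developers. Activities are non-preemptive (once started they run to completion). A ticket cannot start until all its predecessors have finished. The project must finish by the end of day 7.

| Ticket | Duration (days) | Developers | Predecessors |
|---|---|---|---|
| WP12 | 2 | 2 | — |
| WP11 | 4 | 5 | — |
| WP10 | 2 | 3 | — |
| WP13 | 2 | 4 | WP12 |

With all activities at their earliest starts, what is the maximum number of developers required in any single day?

10

Early-start schedule: WP12@1, WP11@1, WP10@1, WP13@3.
Load per day: day 1: 10, day 2: 10, day 3: 9, day 4: 9, day 5: 0, day 6: 0, day 7: 0.
Peak is 10.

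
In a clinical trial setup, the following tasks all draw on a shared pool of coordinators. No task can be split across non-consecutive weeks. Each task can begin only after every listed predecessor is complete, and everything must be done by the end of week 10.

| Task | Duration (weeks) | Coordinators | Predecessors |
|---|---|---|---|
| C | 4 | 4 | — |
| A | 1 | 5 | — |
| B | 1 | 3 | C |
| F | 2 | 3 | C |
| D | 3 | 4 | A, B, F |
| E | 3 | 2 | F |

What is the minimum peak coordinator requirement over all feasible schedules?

6

Early-start (C@1, A@1, B@5, F@5, D@7, E@7) gives peak 9: w1:9  w2:4  w3:4  w4:4  w5:6  w6:3  w7:6  w8:6  w9:6  w10:0.
Shift A→5, B→6, F→6, D→8, E→8.
Schedule C@1, A@5, B@6, F@6, D@8, E@8: w1:4  w2:4  w3:4  w4:4  w5:5  w6:6  w7:3  w8:6  w9:6  w10:6 — peak 6.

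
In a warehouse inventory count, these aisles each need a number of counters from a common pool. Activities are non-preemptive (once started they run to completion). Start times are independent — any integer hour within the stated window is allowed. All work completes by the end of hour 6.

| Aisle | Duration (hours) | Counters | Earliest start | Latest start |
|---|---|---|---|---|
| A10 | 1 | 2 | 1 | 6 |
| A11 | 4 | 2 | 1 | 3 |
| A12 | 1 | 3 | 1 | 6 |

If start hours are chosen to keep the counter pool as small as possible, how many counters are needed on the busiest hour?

Early-start (A10@1, A11@1, A12@1) gives peak 7: h1:7  h2:2  h3:2  h4:2  h5:0  h6:0.
Shift A11→2, A12→6.
Schedule A10@1, A11@2, A12@6: h1:2  h2:2  h3:2  h4:2  h5:2  h6:3 — peak 3.
Total counter-hours = 13 over 6 hours ⇒ peak ≥ ⌈13/6⌉ = 3, so 3 is optimal.

3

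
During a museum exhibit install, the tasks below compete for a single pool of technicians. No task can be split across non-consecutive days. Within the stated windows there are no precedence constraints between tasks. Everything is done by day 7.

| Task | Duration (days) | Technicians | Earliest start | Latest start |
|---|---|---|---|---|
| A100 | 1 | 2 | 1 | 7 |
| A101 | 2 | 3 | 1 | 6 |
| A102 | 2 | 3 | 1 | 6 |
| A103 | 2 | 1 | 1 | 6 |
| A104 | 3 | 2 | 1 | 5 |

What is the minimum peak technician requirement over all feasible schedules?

Early-start (A100@1, A101@1, A102@1, A103@1, A104@1) gives peak 11: d1:11  d2:9  d3:2  d4:0  d5:0  d6:0  d7:0.
Shift A101→4, A102→6, A103→2.
Schedule A100@1, A101@4, A102@6, A103@2, A104@1: d1:4  d2:3  d3:3  d4:3  d5:3  d6:3  d7:3 — peak 4.
Total technician-days = 22 over 7 days ⇒ peak ≥ ⌈22/7⌉ = 4, so 4 is optimal.

4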